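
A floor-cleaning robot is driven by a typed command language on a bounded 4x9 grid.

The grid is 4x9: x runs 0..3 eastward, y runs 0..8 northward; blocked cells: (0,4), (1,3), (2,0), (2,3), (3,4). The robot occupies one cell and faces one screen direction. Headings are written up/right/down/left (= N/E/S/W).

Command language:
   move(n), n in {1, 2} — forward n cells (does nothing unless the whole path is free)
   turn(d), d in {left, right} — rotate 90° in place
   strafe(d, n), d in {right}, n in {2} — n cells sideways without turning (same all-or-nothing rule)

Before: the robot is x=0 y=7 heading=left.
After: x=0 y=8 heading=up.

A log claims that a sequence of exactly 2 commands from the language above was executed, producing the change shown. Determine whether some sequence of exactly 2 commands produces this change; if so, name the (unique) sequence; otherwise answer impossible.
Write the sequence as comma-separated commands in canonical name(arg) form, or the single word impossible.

key: position moved to (0,8) AND the heading swung to N — translation plus rotation needed
initial: x=0 y=7 heading=left
step 1 (turn(right)): x=0 y=7 heading=up
step 2 (move(1)): x=0 y=8 heading=up
no other 2-command option fits: unique.

turn(right), move(1)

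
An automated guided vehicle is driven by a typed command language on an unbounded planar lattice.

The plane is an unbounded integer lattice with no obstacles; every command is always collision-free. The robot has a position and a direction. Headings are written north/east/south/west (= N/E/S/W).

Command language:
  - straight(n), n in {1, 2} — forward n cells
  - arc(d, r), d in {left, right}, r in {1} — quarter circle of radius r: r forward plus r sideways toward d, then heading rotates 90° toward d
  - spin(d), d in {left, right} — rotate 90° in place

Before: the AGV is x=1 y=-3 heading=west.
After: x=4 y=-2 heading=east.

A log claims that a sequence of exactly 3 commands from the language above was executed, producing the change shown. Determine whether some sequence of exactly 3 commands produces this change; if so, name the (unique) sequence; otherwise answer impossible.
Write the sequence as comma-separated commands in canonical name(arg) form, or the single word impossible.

spin(right), arc(right, 1), straight(2)

key: cell and facing (now E) both changed — the 3 commands mix motion and turning
start: x=1 y=-3 heading=west
t=1 spin(right) ⇒ x=1 y=-3 heading=north
t=2 arc(right, 1) ⇒ x=2 y=-2 heading=east
t=3 straight(2) ⇒ x=4 y=-2 heading=east
all 216 alternatives checked — unique.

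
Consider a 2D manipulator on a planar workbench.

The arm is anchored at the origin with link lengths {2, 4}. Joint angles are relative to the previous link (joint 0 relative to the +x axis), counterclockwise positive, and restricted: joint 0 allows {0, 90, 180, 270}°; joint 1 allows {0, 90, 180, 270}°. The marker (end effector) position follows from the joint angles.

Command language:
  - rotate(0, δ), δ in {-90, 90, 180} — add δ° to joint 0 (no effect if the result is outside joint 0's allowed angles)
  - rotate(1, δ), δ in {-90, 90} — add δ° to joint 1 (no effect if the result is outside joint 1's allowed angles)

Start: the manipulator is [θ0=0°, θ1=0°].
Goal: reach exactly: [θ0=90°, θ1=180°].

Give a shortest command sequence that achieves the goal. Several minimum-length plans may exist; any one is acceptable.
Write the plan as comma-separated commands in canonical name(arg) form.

start: [θ0=0°, θ1=0°]
step 1 (rotate(1, 90)): [θ0=0°, θ1=90°]
step 2 (rotate(1, 90)): [θ0=0°, θ1=180°]
step 3 (rotate(0, 90)): [θ0=90°, θ1=180°]
nothing shorter than 3 reaches the goal.

rotate(1, 90), rotate(1, 90), rotate(0, 90)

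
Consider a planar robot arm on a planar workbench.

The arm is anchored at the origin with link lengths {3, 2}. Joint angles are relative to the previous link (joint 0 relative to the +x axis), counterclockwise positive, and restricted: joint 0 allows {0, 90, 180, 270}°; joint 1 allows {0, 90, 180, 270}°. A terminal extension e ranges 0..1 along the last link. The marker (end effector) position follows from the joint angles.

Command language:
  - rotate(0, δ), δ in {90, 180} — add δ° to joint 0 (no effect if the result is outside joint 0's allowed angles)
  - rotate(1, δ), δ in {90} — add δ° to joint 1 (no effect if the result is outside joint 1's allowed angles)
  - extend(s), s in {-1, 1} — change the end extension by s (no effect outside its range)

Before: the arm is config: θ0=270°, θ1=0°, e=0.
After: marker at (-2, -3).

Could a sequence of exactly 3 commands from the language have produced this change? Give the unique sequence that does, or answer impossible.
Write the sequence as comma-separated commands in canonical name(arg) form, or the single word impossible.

start: config: θ0=270°, θ1=0°, e=0
1. rotate(1, 90) → config: θ0=270°, θ1=90°, e=0
2. rotate(1, 90) → config: θ0=270°, θ1=180°, e=0
3. rotate(1, 90) → config: θ0=270°, θ1=270°, e=0
no other 3-command option fits: unique.

rotate(1, 90), rotate(1, 90), rotate(1, 90)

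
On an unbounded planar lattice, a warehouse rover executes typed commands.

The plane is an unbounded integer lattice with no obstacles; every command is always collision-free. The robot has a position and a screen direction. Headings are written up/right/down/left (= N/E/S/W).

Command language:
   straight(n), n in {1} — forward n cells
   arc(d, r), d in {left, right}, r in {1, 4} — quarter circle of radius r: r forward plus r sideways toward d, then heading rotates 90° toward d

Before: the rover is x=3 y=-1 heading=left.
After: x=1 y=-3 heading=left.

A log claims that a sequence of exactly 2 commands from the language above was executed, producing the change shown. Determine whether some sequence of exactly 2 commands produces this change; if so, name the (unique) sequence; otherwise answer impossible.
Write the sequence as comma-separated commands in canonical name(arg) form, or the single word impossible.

arc(left, 1), arc(right, 1)

key: order matters: swapping arc(left, 1) and arc(right, 1) lands elsewhere
begin: x=3 y=-1 heading=left
1. arc(left, 1) → x=2 y=-2 heading=down
2. arc(right, 1) → x=1 y=-3 heading=left
uniquely the one of 25 2-step routes that fits.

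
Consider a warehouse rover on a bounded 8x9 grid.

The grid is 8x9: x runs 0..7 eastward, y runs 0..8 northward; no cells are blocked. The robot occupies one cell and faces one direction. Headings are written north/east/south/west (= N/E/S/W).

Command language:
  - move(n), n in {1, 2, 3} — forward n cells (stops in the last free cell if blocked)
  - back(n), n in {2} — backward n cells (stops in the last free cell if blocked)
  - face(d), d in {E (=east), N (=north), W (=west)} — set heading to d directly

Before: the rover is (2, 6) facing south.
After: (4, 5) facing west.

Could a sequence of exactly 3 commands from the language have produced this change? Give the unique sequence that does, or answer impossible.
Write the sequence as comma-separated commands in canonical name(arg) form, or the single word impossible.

move(1), face(W), back(2)

key: position moved to (4,5) AND the heading swung to W — translation plus rotation needed
start: (2, 6) facing south
t=1 move(1) ⇒ (2, 5) facing south
t=2 face(W) ⇒ (2, 5) facing west
t=3 back(2) ⇒ (4, 5) facing west
no rival 3-sequence matches.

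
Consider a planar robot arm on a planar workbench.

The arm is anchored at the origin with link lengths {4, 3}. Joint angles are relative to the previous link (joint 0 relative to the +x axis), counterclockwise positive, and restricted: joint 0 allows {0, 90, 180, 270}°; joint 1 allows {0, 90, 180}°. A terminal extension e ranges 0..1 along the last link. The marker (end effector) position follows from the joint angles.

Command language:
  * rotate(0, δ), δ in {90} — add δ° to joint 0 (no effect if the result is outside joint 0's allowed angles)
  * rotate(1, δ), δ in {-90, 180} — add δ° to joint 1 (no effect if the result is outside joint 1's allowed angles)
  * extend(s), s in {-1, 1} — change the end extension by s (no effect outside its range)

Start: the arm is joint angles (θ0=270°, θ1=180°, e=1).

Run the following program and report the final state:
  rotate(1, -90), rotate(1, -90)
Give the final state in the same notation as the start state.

joint angles (θ0=270°, θ1=0°, e=1)

begin: joint angles (θ0=270°, θ1=180°, e=1)
[1] after rotate(1, -90): joint angles (θ0=270°, θ1=90°, e=1)
[2] after rotate(1, -90): joint angles (θ0=270°, θ1=0°, e=1)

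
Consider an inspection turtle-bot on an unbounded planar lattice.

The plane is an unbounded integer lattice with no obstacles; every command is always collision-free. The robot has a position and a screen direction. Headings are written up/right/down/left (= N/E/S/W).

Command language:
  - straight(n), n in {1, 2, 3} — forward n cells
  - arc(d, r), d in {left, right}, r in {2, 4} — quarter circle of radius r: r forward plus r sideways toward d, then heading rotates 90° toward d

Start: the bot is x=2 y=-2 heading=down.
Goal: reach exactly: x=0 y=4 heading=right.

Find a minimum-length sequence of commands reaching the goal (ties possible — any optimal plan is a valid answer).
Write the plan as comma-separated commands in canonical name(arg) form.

begin: x=2 y=-2 heading=down
[1] after arc(right, 2): x=0 y=-4 heading=left
[2] after arc(right, 4): x=-4 y=0 heading=up
[3] after arc(right, 4): x=0 y=4 heading=right
no 2-step plan works, so 3 is optimal.

arc(right, 2), arc(right, 4), arc(right, 4)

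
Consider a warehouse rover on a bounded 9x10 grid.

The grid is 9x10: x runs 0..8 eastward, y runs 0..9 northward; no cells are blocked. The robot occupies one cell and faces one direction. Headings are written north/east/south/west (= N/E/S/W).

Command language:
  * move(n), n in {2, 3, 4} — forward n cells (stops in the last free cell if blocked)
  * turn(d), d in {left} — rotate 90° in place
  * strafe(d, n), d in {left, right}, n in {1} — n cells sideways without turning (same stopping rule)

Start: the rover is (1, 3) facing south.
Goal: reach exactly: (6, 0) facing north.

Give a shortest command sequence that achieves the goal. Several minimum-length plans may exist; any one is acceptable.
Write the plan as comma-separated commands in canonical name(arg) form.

strafe(left, 1), move(4), turn(left), move(4), turn(left)

begin: (1, 3) facing south
t=1 strafe(left, 1) ⇒ (2, 3) facing south
t=2 move(4) ⇒ (2, 0) facing south
t=3 turn(left) ⇒ (2, 0) facing east
t=4 move(4) ⇒ (6, 0) facing east
t=5 turn(left) ⇒ (6, 0) facing north
minimal: 5 command(s), checked below 5.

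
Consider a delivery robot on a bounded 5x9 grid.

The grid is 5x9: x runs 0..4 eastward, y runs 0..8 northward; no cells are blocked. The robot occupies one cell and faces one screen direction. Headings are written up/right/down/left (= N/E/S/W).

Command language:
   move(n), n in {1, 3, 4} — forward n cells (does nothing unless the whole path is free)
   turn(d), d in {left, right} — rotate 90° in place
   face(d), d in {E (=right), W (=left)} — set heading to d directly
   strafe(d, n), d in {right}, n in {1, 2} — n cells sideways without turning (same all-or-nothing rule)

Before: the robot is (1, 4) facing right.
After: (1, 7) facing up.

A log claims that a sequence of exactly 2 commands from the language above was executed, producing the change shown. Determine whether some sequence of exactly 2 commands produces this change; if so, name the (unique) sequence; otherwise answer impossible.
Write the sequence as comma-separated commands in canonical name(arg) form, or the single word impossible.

key: cell and facing (now N) both changed — the 2 commands mix motion and turning
from: (1, 4) facing right
t=1 turn(left) ⇒ (1, 4) facing up
t=2 move(3) ⇒ (1, 7) facing up
no rival 2-sequence matches.

turn(left), move(3)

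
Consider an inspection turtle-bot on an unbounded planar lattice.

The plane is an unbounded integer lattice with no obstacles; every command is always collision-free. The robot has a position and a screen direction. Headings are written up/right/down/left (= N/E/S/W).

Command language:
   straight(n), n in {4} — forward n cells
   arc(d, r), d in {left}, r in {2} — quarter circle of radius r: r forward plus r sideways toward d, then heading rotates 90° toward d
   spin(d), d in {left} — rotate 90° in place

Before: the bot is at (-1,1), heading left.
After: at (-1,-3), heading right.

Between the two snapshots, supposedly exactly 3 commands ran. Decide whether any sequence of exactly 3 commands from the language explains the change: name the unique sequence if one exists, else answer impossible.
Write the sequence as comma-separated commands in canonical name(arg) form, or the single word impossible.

spin(left), straight(4), spin(left)

key: position moved to (-1,-3) AND the heading swung to E — translation plus rotation needed
t0: at (-1,1), heading left
t=1 spin(left) ⇒ at (-1,1), heading down
t=2 straight(4) ⇒ at (-1,-3), heading down
t=3 spin(left) ⇒ at (-1,-3), heading right
all 27 alternatives checked — unique.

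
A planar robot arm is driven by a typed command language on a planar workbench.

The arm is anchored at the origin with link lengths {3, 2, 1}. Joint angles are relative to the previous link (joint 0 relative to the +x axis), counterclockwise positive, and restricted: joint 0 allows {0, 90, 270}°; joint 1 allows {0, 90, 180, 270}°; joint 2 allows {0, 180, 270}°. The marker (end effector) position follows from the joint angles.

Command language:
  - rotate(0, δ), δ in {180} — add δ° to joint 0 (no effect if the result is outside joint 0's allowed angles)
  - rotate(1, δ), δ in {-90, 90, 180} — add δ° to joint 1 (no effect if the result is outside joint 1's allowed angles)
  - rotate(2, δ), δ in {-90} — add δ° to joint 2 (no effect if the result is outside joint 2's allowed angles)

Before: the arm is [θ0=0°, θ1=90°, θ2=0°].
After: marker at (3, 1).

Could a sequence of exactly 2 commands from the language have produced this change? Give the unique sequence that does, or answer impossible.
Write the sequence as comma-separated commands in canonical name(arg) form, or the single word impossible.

rotate(2, -90), rotate(2, -90)

initial: [θ0=0°, θ1=90°, θ2=0°]
[1] after rotate(2, -90): [θ0=0°, θ1=90°, θ2=270°]
[2] after rotate(2, -90): [θ0=0°, θ1=90°, θ2=180°]
no other 2-command option fits: unique.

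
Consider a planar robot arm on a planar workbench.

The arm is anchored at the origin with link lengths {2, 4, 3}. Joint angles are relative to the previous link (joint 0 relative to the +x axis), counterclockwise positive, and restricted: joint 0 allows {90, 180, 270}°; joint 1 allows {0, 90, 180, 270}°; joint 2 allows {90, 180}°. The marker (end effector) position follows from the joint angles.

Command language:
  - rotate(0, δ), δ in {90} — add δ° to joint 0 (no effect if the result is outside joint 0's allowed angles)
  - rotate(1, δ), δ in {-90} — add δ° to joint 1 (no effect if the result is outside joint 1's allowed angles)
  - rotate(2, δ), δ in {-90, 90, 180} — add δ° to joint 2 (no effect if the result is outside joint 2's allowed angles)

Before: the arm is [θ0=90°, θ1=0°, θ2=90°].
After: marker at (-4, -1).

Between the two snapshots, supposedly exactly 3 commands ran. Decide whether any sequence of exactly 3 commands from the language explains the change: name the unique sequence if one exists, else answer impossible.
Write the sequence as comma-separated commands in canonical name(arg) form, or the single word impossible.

from: [θ0=90°, θ1=0°, θ2=90°]
[1] after rotate(1, -90): [θ0=90°, θ1=270°, θ2=90°]
[2] after rotate(1, -90): [θ0=90°, θ1=180°, θ2=90°]
[3] after rotate(1, -90): [θ0=90°, θ1=90°, θ2=90°]
no rival 3-sequence matches.

rotate(1, -90), rotate(1, -90), rotate(1, -90)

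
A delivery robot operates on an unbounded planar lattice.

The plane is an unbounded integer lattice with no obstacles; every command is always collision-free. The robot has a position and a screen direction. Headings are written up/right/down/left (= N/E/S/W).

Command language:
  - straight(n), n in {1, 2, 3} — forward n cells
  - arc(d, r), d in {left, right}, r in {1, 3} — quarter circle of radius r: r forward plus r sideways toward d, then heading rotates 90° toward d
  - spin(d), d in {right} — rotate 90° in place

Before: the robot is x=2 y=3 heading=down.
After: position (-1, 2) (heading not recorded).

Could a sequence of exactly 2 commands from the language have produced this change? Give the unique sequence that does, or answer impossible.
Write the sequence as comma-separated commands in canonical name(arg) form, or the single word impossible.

arc(right, 1), straight(2)

key: running straight(2) before arc(right, 1) would end elsewhere — order is forced
from: x=2 y=3 heading=down
1. arc(right, 1) → x=1 y=2 heading=left
2. straight(2) → x=-1 y=2 heading=left
no other 2-command option fits: unique.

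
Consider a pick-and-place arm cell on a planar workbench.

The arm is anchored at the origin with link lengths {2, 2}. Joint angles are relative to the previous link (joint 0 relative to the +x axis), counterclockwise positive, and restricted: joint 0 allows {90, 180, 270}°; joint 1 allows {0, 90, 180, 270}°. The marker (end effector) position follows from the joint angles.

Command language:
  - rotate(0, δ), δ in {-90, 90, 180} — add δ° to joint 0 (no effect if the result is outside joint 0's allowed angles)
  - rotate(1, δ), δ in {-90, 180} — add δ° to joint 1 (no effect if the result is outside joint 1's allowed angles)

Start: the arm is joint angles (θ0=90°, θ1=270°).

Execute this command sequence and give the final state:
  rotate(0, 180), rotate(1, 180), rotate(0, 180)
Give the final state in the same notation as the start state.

joint angles (θ0=90°, θ1=90°)

begin: joint angles (θ0=90°, θ1=270°)
[1] after rotate(0, 180): joint angles (θ0=270°, θ1=270°)
[2] after rotate(1, 180): joint angles (θ0=270°, θ1=90°)
[3] after rotate(0, 180): joint angles (θ0=90°, θ1=90°)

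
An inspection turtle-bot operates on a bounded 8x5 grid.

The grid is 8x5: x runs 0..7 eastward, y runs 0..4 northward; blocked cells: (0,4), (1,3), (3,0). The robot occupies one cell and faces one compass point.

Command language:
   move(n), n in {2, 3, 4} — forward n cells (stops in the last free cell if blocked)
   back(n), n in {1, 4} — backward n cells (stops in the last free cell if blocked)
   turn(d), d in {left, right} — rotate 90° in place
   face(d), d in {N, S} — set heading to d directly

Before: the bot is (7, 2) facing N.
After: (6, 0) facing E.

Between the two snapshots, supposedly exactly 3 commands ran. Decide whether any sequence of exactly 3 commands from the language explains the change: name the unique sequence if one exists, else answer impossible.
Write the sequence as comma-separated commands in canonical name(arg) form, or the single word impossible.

back(4), turn(right), back(1)

key: cell and facing (now E) both changed — the 3 commands mix motion and turning
initial: (7, 2) facing N
1. back(4) → (7, 0) facing N
2. turn(right) → (7, 0) facing E
3. back(1) → (6, 0) facing E
no other 3-command option fits: unique.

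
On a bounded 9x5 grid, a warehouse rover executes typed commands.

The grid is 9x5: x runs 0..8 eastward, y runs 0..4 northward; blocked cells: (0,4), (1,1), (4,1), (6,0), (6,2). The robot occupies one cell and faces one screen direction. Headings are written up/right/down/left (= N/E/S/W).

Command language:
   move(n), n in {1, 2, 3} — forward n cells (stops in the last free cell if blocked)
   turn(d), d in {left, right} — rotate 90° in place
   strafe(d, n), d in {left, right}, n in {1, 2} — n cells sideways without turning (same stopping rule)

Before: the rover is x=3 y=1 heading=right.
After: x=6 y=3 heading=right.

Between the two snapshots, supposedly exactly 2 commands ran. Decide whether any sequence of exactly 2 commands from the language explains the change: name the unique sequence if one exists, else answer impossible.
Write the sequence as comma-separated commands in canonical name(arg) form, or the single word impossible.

key: heading stays E — no command in the sequence turns
t0: x=3 y=1 heading=right
t=1 strafe(left, 2) ⇒ x=3 y=3 heading=right
t=2 move(3) ⇒ x=6 y=3 heading=right
no rival 2-sequence matches.

strafe(left, 2), move(3)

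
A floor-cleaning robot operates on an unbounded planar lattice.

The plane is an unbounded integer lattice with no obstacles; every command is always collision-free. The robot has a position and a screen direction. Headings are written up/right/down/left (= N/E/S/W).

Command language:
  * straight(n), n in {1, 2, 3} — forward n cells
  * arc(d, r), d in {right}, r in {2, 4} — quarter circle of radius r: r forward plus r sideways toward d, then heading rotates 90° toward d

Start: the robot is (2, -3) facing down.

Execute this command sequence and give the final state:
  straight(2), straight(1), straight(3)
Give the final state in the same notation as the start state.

t0: (2, -3) facing down
1. straight(2) → (2, -5) facing down
2. straight(1) → (2, -6) facing down
3. straight(3) → (2, -9) facing down

(2, -9) facing down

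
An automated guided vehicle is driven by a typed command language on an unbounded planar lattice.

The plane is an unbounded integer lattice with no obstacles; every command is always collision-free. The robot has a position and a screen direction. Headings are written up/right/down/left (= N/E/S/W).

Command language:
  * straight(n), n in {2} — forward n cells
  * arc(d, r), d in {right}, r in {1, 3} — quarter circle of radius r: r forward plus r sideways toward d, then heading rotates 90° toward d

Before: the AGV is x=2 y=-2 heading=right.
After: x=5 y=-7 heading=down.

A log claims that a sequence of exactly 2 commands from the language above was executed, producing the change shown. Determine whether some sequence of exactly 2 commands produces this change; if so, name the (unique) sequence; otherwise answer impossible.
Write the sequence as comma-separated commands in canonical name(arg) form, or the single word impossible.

key: order matters: swapping arc(right, 3) and straight(2) lands elsewhere
from: x=2 y=-2 heading=right
step 1 (arc(right, 3)): x=5 y=-5 heading=down
step 2 (straight(2)): x=5 y=-7 heading=down
no rival 2-sequence matches.

arc(right, 3), straight(2)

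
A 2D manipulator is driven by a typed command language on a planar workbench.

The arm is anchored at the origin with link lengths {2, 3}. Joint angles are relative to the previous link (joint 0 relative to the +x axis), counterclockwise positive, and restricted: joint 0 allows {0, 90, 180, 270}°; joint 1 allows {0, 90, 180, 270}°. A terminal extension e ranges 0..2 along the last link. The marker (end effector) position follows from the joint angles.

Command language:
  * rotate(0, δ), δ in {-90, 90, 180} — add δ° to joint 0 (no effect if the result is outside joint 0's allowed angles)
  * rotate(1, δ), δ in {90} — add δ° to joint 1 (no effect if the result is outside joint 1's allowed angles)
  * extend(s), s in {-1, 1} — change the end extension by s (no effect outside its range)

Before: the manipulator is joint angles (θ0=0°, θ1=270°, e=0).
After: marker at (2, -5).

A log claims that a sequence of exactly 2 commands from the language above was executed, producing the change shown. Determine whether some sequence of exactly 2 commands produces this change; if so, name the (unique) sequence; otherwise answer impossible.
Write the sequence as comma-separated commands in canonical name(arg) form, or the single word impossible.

extend(1), extend(1)

initial: joint angles (θ0=0°, θ1=270°, e=0)
step 1 (extend(1)): joint angles (θ0=0°, θ1=270°, e=1)
step 2 (extend(1)): joint angles (θ0=0°, θ1=270°, e=2)
uniquely the one of 36 2-step routes that fits.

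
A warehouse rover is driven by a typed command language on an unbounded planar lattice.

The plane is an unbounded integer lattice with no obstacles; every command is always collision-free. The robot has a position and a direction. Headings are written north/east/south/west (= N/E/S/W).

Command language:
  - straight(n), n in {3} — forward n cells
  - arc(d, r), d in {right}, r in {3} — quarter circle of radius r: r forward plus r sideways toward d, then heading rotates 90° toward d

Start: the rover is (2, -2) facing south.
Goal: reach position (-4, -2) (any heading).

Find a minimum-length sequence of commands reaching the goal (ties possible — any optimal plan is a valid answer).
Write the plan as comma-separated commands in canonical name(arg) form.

arc(right, 3), arc(right, 3)

initial: (2, -2) facing south
1. arc(right, 3) → (-1, -5) facing west
2. arc(right, 3) → (-4, -2) facing north
no 1-step plan works, so 2 is optimal.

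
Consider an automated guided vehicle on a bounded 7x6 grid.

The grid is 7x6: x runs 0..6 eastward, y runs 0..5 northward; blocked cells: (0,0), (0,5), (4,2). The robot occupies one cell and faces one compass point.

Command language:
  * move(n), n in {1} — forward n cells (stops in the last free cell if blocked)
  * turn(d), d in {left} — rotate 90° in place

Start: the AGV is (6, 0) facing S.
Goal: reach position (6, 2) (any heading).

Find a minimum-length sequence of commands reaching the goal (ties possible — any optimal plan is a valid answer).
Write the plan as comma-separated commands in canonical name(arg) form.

turn(left), turn(left), move(1), move(1)

from: (6, 0) facing S
t=1 turn(left) ⇒ (6, 0) facing E
t=2 turn(left) ⇒ (6, 0) facing N
t=3 move(1) ⇒ (6, 1) facing N
t=4 move(1) ⇒ (6, 2) facing N
shorter routes all fall short; 4 is best.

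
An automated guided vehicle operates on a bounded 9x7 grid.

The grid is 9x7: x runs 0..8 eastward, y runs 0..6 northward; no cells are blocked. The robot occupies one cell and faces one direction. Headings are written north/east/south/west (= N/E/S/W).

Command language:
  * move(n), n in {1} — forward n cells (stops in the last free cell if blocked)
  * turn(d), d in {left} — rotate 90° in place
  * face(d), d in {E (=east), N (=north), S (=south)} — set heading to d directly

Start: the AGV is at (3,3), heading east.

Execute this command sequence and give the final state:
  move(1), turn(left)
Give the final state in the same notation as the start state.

t0: at (3,3), heading east
1. move(1) → at (4,3), heading east
2. turn(left) → at (4,3), heading north

at (4,3), heading north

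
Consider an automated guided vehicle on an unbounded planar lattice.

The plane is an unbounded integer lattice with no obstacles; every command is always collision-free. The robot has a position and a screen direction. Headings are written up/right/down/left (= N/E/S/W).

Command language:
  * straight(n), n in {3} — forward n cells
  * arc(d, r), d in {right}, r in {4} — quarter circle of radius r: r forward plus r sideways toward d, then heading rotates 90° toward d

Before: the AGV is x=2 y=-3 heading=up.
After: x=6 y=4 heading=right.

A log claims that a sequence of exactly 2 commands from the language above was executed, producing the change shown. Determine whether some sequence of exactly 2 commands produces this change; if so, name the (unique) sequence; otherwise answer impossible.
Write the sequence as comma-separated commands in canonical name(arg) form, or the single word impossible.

straight(3), arc(right, 4)

key: cell and facing (now E) both changed — the 2 commands mix motion and turning
initial: x=2 y=-3 heading=up
t=1 straight(3) ⇒ x=2 y=0 heading=up
t=2 arc(right, 4) ⇒ x=6 y=4 heading=right
no other 2-command option fits: unique.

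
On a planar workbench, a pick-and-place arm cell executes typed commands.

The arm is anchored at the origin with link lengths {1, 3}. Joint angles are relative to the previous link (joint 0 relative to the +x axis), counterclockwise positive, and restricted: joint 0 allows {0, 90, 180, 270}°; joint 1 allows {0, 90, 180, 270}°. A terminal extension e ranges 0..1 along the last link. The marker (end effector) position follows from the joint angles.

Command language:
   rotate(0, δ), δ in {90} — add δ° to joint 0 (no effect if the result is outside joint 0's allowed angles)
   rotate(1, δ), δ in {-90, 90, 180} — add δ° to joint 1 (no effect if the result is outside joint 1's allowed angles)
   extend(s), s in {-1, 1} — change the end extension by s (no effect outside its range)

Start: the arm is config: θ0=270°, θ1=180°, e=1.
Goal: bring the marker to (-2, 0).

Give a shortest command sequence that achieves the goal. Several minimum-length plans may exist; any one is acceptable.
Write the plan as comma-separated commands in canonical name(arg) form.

begin: config: θ0=270°, θ1=180°, e=1
1. extend(-1) → config: θ0=270°, θ1=180°, e=0
2. rotate(0, 90) → config: θ0=0°, θ1=180°, e=0
minimal: 2 command(s), checked below 2.

extend(-1), rotate(0, 90)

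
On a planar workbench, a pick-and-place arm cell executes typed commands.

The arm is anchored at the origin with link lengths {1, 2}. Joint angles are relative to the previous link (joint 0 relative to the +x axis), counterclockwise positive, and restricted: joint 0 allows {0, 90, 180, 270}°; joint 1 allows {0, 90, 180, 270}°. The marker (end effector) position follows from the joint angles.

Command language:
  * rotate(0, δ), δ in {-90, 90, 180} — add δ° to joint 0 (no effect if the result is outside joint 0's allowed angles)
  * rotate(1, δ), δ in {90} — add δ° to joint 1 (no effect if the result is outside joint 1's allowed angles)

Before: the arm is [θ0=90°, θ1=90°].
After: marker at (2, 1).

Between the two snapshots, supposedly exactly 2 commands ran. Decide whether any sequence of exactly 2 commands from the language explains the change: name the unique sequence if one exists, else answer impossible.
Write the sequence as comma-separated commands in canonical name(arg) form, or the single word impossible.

initial: [θ0=90°, θ1=90°]
[1] after rotate(1, 90): [θ0=90°, θ1=180°]
[2] after rotate(1, 90): [θ0=90°, θ1=270°]
no rival 2-sequence matches.

rotate(1, 90), rotate(1, 90)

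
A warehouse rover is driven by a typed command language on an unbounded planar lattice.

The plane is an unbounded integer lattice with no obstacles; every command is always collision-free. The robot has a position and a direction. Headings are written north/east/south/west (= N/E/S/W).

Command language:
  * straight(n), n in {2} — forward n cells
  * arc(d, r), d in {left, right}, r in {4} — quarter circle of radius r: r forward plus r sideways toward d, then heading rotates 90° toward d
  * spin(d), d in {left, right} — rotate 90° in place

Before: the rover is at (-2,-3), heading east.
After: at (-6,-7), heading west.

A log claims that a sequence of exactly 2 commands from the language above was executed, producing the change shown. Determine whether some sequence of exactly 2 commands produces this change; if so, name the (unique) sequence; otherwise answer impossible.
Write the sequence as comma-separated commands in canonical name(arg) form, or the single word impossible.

spin(right), arc(right, 4)

key: position moved to (-6,-7) AND the heading swung to W — translation plus rotation needed
begin: at (-2,-3), heading east
step 1 (spin(right)): at (-2,-3), heading south
step 2 (arc(right, 4)): at (-6,-7), heading west
no other 2-command option fits: unique.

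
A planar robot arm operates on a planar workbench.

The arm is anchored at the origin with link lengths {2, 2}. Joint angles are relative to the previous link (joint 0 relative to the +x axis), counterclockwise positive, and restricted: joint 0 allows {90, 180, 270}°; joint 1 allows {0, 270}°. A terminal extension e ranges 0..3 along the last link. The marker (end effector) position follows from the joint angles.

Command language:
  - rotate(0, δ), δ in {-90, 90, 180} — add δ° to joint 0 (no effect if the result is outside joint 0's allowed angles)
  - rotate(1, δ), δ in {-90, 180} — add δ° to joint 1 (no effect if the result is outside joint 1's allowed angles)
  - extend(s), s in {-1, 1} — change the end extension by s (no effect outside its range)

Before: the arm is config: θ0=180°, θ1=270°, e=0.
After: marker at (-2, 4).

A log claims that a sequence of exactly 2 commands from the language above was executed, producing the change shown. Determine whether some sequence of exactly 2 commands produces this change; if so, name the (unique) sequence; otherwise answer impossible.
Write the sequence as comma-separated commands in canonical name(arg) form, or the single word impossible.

initial: config: θ0=180°, θ1=270°, e=0
step 1 (extend(1)): config: θ0=180°, θ1=270°, e=1
step 2 (extend(1)): config: θ0=180°, θ1=270°, e=2
no other 2-command option fits: unique.

extend(1), extend(1)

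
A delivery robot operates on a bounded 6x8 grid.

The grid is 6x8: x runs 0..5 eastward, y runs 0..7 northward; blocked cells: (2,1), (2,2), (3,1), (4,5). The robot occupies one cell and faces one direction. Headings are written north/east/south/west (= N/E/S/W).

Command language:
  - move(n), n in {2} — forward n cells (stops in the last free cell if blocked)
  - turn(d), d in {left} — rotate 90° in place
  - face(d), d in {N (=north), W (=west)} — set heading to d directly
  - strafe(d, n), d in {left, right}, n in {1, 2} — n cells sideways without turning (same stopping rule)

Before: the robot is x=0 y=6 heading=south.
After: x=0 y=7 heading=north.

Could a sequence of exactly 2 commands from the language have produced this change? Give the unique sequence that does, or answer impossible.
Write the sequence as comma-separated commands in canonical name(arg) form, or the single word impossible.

key: order matters: swapping face(N) and move(2) lands elsewhere
start: x=0 y=6 heading=south
[1] after face(N): x=0 y=6 heading=north
[2] after move(2): x=0 y=7 heading=north
uniquely the one of 64 2-step routes that fits.

face(N), move(2)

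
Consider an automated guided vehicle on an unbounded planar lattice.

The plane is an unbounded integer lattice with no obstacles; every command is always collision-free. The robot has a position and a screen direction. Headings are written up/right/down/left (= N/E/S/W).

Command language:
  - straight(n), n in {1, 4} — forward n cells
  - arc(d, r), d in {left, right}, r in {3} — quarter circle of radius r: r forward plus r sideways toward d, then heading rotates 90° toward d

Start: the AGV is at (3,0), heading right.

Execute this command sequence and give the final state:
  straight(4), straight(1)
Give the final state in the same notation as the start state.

at (8,0), heading right

t0: at (3,0), heading right
1. straight(4) → at (7,0), heading right
2. straight(1) → at (8,0), heading right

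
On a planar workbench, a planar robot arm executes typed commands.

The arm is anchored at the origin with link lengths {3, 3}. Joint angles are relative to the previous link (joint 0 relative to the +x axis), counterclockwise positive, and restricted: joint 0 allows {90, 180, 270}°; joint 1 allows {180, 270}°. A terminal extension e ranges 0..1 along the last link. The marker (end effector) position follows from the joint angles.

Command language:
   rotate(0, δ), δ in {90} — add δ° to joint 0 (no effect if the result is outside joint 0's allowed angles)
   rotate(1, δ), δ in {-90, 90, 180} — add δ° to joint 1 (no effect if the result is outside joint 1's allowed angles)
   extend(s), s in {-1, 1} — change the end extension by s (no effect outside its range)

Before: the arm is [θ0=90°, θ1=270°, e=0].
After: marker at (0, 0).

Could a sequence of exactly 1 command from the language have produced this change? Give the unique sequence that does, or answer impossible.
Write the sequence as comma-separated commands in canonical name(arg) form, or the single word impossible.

initial: [θ0=90°, θ1=270°, e=0]
1. rotate(1, -90) → [θ0=90°, θ1=180°, e=0]
no other 1-command option fits: unique.

rotate(1, -90)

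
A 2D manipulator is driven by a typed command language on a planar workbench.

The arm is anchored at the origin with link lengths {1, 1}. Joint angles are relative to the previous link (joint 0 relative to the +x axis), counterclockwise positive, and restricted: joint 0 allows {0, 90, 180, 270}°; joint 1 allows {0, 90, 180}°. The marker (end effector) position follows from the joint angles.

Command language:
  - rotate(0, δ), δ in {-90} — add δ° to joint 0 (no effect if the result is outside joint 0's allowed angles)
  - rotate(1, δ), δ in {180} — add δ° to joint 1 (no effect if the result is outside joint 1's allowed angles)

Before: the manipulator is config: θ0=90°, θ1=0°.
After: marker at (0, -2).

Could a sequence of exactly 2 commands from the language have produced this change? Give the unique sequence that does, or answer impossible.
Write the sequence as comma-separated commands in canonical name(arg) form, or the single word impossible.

rotate(0, -90), rotate(0, -90)

initial: config: θ0=90°, θ1=0°
step 1 (rotate(0, -90)): config: θ0=0°, θ1=0°
step 2 (rotate(0, -90)): config: θ0=270°, θ1=0°
uniquely the one of 4 2-step routes that fits.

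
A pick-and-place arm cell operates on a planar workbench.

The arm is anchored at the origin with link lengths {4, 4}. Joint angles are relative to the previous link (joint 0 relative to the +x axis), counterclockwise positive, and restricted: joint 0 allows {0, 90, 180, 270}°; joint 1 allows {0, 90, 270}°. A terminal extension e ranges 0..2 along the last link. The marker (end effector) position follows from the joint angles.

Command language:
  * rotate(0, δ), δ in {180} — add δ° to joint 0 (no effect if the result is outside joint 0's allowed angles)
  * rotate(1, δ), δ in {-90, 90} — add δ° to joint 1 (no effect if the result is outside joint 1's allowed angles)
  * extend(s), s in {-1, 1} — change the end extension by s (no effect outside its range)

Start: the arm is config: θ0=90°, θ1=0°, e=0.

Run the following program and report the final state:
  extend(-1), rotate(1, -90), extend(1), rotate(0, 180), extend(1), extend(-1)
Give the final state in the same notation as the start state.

config: θ0=270°, θ1=270°, e=1

start: config: θ0=90°, θ1=0°, e=0
step 1 (extend(-1)): config: θ0=90°, θ1=0°, e=0
step 2 (rotate(1, -90)): config: θ0=90°, θ1=270°, e=0
step 3 (extend(1)): config: θ0=90°, θ1=270°, e=1
step 4 (rotate(0, 180)): config: θ0=270°, θ1=270°, e=1
step 5 (extend(1)): config: θ0=270°, θ1=270°, e=2
step 6 (extend(-1)): config: θ0=270°, θ1=270°, e=1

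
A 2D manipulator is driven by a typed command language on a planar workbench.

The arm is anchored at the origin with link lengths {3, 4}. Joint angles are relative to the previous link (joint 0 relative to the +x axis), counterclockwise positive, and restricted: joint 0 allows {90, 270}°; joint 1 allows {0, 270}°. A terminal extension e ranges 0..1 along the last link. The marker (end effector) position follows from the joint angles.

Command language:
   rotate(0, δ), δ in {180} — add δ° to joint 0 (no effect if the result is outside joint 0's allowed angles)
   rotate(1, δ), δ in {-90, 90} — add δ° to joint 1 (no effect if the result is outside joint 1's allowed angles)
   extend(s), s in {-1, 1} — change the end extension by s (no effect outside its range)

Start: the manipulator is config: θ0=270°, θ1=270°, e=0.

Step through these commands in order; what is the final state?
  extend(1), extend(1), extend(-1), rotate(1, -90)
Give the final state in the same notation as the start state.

config: θ0=270°, θ1=270°, e=0

begin: config: θ0=270°, θ1=270°, e=0
[1] after extend(1): config: θ0=270°, θ1=270°, e=1
[2] after extend(1): config: θ0=270°, θ1=270°, e=1
[3] after extend(-1): config: θ0=270°, θ1=270°, e=0
[4] after rotate(1, -90): config: θ0=270°, θ1=270°, e=0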